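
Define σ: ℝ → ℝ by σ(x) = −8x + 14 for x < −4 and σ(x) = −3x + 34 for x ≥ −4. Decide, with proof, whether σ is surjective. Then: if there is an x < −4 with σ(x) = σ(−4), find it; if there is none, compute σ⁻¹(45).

-11/3

Both pieces are strictly decreasing (slopes −8 and −3), so each is injective on its own interval.
The left piece maps (−∞, −4) onto (46, ∞); the right piece maps [−4, ∞) onto (−∞, 46].
These images together cover ℝ, so σ is surjective.
Because the two images are disjoint, no x < −4 has σ(x) = σ(−4), so we compute σ⁻¹(45): 45 lies in (−∞, 46], so solve −3x + 34 = 45: x = (45 − 34)/(−3) = −11/3.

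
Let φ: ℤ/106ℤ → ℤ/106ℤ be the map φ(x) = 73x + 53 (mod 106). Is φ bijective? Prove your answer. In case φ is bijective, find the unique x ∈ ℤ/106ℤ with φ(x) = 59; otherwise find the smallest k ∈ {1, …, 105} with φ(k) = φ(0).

Suppose φ(x_1) = φ(x_2) in ℤ/106ℤ. Then 73x_1 + 53 ≡ 73x_2 + 53 (mod 106), so 73(x_1 − x_2) ≡ 0 (mod 106).
Since gcd(73, 106) = 1, 73 is invertible modulo 106, therefore x_1 − x_2 ≡ 0 (mod 106), i.e. x_1 = x_2.
We now compute 73⁻¹ mod 106 explicitly. Euclid's algorithm: 106 = 1·73 + 33, 73 = 2·33 + 7, 33 = 4·7 + 5, 7 = 1·5 + 2, 5 = 2·2 + 1; back-substituting gives 1 = 61·73 − 42·106, so 73⁻¹ ≡ 61 (mod 106).
For any y ∈ ℤ/106ℤ, x = 61(y − 53) mod 106 satisfies φ(x) = 73·61(y − 53) + 53 ≡ y (since 73·61 ≡ 1 mod 106). So every y has a preimage.
So φ is bijective.
Since φ is bijective, we compute φ⁻¹(59): solve 73x + 53 ≡ 59 (mod 106), i.e. 73x ≡ 6 (mod 106).
Multiplying by 73⁻¹ = 61 gives x ≡ 61·6 = 366 = 3·106 + 48 ≡ 48 (mod 106).
Check: φ(48) = 73·48 + 53 = 3557 = 33·106 + 59 ≡ 59 (mod 106).

48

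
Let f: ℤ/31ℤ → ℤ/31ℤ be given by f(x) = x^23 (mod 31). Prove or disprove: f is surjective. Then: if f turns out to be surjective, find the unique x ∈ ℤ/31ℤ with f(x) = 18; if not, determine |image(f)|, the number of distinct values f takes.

14

Since 31 is prime, the nonzero elements of ℤ/31ℤ form a cyclic group of order 30.
As gcd(23, 30) = 1, raising to the 23rd power is a bijection on this group: if u^23 ≡ v^23 then (uv^{−1})^23 = 1, and the only element of order dividing gcd(23, 30) = 1 is 1, so u = v.
With f(0) = 0 this makes f injective on all of ℤ/31ℤ, hence bijective (finite equal-size domain and codomain). In particular f is surjective.
Since f is surjective, we find the preimage of 18. The inverse of x ↦ x^23 on (ℤ/31ℤ)^× is x ↦ x^17, because 23·17 = 391 = 13·30 + 1 ≡ 1 (mod 30) and x^{30} = 1 for x ≠ 0 (Fermat). So f⁻¹(18) = 18^17 mod 31.
Repeated squaring mod 31: 18^1 ≡ 18, 18^2 ≡ 18² = 324 ≡ 14, 18^4 ≡ 14² = 196 ≡ 10, 18^8 ≡ 10² = 100 ≡ 7, 18^16 ≡ 7² = 49 ≡ 18. Since 17 = 16 + 1, 18^17 ≡ 18·18: 18·18 = 324 ≡ 14. So 18^17 ≡ 14 (mod 31).
Hence f⁻¹(18) = 14.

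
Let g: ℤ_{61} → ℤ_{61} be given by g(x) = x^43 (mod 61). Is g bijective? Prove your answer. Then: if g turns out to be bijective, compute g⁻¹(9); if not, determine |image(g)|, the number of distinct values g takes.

Since 61 is prime, the nonzero elements of ℤ_{61} form a cyclic group of order 60.
As gcd(43, 60) = 1, raising to the 43rd power is a bijection on this group: if x_1^43 ≡ x_2^43 then (x_1x_2^{−1})^43 = 1, and the only element of order dividing gcd(43, 60) = 1 is 1, so x_1 = x_2.
With g(0) = 0 this makes g injective on all of ℤ_{61}, hence bijective (finite equal-size domain and codomain). In particular g is bijective.
Since g is bijective, we find the preimage of 9. The inverse of x ↦ x^43 on (ℤ_{61})^× is x ↦ x^7, because 43·7 = 301 = 5·60 + 1 ≡ 1 (mod 60) and x^{60} = 1 for x ≠ 0 (Fermat). So g⁻¹(9) = 9^7 mod 61.
Repeated squaring mod 61: 9^1 ≡ 9, 9^2 ≡ 9² = 81 ≡ 20, 9^4 ≡ 20² = 400 ≡ 34. Since 7 = 4 + 2 + 1, 9^7 ≡ 34·20·9: 34·20 = 680 ≡ 9, then 9·9 = 81 ≡ 20. So 9^7 ≡ 20 (mod 61).
Hence g⁻¹(9) = 20.

20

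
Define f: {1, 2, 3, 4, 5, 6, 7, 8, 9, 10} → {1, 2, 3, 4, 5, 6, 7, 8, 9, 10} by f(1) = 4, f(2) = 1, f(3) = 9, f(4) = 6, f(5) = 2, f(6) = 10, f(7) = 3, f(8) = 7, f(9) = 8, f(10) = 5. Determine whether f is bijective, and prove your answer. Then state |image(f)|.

10

The values 4, 1, 9, 6, 2, 10, 3, 7, 8, 5 are a permutation of {1, 2, 3, 4, 5, 6, 7, 8, 9, 10}: each element appears exactly once.
So f is injective and surjective, hence bijective.
The image of f is {1, 2, 3, 4, 5, 6, 7, 8, 9, 10}, which has 10 elements.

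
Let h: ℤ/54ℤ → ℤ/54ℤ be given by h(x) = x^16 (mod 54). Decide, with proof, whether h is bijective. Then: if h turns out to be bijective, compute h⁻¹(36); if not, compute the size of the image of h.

20

h(0) = 0^16 = 0.
h(6): Repeated squaring mod 54: 6^1 ≡ 6, 6^2 ≡ 6² = 36, 6^4 ≡ 36² = 1296 ≡ 0, 6^8 ≡ 0² = 0, 6^16 ≡ 0² = 0. So 6^16 ≡ 0 (mod 54).
So h(0) = h(6) = 0 while 0 ≠ 6, therefore h is not injective, hence not bijective.
Since h is not bijective, we determine |image(h)|. Computing x^16 mod 54 for each x (by repeated squaring, reducing mod 54 at every step), the values h(0), h(1), …, h(53) are: 0, 1, 34, 27, 22, 13, 0, 43, 46, 27, 10, 25, 0, 31, 4, 27, 52, 37, 0, 19, 16, 27, 40, 49, 0, 7, 28, 27, 28, 7, 0, 49, 40, 27, 16, 19, 0, 37, 52, 27, 4, 31, 0, 25, 10, 27, 46, 43, 0, 13, 22, 27, 34, 1.
The distinct values are {0, 1, 4, 7, 10, 13, 16, 19, 22, 25, 27, 28, 31, 34, 37, 40, 43, 46, 49, 52}; there are 20 of them.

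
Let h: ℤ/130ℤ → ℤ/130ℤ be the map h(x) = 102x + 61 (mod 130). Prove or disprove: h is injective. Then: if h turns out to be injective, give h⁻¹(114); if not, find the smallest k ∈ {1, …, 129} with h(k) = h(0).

65

Recall that injectivity means: for all a, b in the domain, h(a) = h(b) implies a = b.
We have gcd(102, 130) = 2 > 1. Taking a = 0 and b = 65: h(0) = 61 and h(65) = 102·65 + 61 = 6691 ≡ 61 (mod 130).
So h(0) = h(65) while 0 ≠ 65, therefore h is not injective.
Since h is not injective, we find the least positive k with h(k) = h(0): this means 102k ≡ 0 (mod 130), i.e. 130 ∣ 102k. Since gcd(102, 130) = 2, dividing through by 2 this holds exactly when 65 ∣ 51k, and as gcd(51, 65) = 1, exactly when 65 ∣ k.
The smallest positive such k is 65.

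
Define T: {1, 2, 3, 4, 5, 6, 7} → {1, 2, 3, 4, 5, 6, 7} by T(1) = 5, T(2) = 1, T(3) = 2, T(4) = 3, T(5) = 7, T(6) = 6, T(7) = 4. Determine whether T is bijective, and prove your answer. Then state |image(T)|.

7

The values 5, 1, 2, 3, 7, 6, 4 are a permutation of {1, 2, 3, 4, 5, 6, 7}: each element appears exactly once.
So T is injective and surjective, hence bijective.
The image of T is {1, 2, 3, 4, 5, 6, 7}, which has 7 elements.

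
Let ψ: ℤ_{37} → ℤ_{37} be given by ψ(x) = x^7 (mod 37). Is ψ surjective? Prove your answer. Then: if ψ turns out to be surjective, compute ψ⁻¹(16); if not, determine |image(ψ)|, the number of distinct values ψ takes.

Since 37 is prime, the nonzero elements of ℤ_{37} form a cyclic group of order 36.
As gcd(7, 36) = 1, raising to the 7th power is a bijection on this group: if s^7 ≡ t^7 then (st^{−1})^7 = 1, and the only element of order dividing gcd(7, 36) = 1 is 1, so s = t.
With ψ(0) = 0 this makes ψ injective on all of ℤ_{37}, hence bijective (finite equal-size domain and codomain). In particular ψ is surjective.
Since ψ is surjective, we find the preimage of 16. The inverse of x ↦ x^7 on (ℤ_{37})^× is x ↦ x^31, because 7·31 = 217 = 6·36 + 1 ≡ 1 (mod 36) and x^{36} = 1 for x ≠ 0 (Fermat). So ψ⁻¹(16) = 16^31 mod 37.
Repeated squaring mod 37: 16^1 ≡ 16, 16^2 ≡ 16² = 256 ≡ 34, 16^4 ≡ 34² = 1156 ≡ 9, 16^8 ≡ 9² = 81 ≡ 7, 16^16 ≡ 7² = 49 ≡ 12. Since 31 = 16 + 8 + 4 + 2 + 1, 16^31 ≡ 12·7·9·34·16: 12·7 = 84 ≡ 10, then 10·9 = 90 ≡ 16, then 16·34 = 544 ≡ 26, then 26·16 = 416 ≡ 9. So 16^31 ≡ 9 (mod 37).
Hence ψ⁻¹(16) = 9.

9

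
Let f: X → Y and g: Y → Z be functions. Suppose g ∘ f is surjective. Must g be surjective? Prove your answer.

surjective

Let c ∈ Z. Since g ∘ f is surjective, some a ∈ X has g(f(a)) = c. Then b = f(a) ∈ Y satisfies g(b) = c. So g is surjective.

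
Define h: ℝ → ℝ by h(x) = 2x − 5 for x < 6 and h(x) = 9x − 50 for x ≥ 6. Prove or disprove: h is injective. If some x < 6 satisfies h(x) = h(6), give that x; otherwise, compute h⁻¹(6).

9/2

Both pieces are strictly increasing (slopes 2 and 9), so each is injective on its own interval.
The left piece maps (−∞, 6) onto (−∞, 7); the right piece maps [6, ∞) onto [4, ∞).
These images overlap. In particular h(6) = 4 (right piece), and solving 2x − 5 = 4 on the left piece gives x = 9/2 < 6.
So h(9/2) = h(6) with 9/2 ≠ 6, and h is not injective. This x = 9/2 is the requested value below 6.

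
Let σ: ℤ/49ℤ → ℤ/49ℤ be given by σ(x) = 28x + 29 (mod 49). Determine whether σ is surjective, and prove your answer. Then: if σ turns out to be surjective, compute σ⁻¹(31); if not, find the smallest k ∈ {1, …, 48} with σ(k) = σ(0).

Recall that surjectivity means every element of the codomain has a preimage under σ.
Since gcd(28, 49) = 7, we have 28x ≡ 0 (mod 7) for all x, so σ(x) ≡ 1 (mod 7).
But 0 ≢ 1 (mod 7), so 0 ∈ ℤ/49ℤ has no preimage. Hence σ is not surjective.
Since σ is not surjective, we find the least positive k with σ(k) = σ(0): this means 28k ≡ 0 (mod 49), i.e. 49 ∣ 28k. Since gcd(28, 49) = 7, dividing through by 7 this holds exactly when 7 ∣ 4k, and as gcd(4, 7) = 1, exactly when 7 ∣ k.
The smallest positive such k is 7.

7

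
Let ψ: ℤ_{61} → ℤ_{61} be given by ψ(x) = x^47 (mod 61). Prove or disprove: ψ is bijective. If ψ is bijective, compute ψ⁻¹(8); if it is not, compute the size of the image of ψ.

Since 61 is prime, the nonzero elements of ℤ_{61} form a cyclic group of order 60.
As gcd(47, 60) = 1, raising to the 47th power is a bijection on this group: if s^47 ≡ t^47 then (st^{−1})^47 = 1, and the only element of order dividing gcd(47, 60) = 1 is 1, so s = t.
With ψ(0) = 0 this makes ψ injective on all of ℤ_{61}, hence bijective (finite equal-size domain and codomain). In particular ψ is bijective.
Since ψ is bijective, we find the preimage of 8. The inverse of x ↦ x^47 on (ℤ_{61})^× is x ↦ x^23, because 47·23 = 1081 = 18·60 + 1 ≡ 1 (mod 60) and x^{60} = 1 for x ≠ 0 (Fermat). So ψ⁻¹(8) = 8^23 mod 61.
Repeated squaring mod 61: 8^1 ≡ 8, 8^2 ≡ 8² = 64 ≡ 3, 8^4 ≡ 3² = 9, 8^8 ≡ 9² = 81 ≡ 20, 8^16 ≡ 20² = 400 ≡ 34. Since 23 = 16 + 4 + 2 + 1, 8^23 ≡ 34·9·3·8: 34·9 = 306 ≡ 1, then 1·3 = 3, then 3·8 = 24. So 8^23 ≡ 24 (mod 61).
Hence ψ⁻¹(8) = 24.

24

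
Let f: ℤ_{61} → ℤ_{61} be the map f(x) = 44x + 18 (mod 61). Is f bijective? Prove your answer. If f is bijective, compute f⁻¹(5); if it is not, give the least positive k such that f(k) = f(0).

Suppose f(u) = f(v) in ℤ_{61}. Then 44u + 18 ≡ 44v + 18 (mod 61), thus 44(u − v) ≡ 0 (mod 61).
Since gcd(44, 61) = 1, 44 is invertible modulo 61, so u − v ≡ 0 (mod 61), i.e. u = v.
We now compute 44⁻¹ mod 61 explicitly. Euclid's algorithm: 61 = 1·44 + 17, 44 = 2·17 + 10, 17 = 1·10 + 7, 10 = 1·7 + 3, 7 = 2·3 + 1; back-substituting gives 1 = 43·44 − 31·61, so 44⁻¹ ≡ 43 (mod 61).
Then y ↦ 43(y − 18) is a two-sided inverse to f, so every y ∈ ℤ_{61} has a preimage.
Thus f is bijective.
Since f is bijective, we find f⁻¹(5): we need 44x ≡ 5 − 18 ≡ 48 (mod 61). Using 44⁻¹ = 43: x ≡ 43·48 = 2064 = 33·61 + 51, so x = 51.
Check: f(51) = 44·51 + 18 = 2262 = 37·61 + 5 ≡ 5 (mod 61).

51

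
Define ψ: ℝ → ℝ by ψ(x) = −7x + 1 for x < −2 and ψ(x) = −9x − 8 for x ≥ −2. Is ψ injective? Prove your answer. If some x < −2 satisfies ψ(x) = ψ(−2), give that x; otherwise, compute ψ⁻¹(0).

-8/9

Both pieces are strictly decreasing (slopes −7 and −9), so each is injective on its own interval.
The left piece maps (−∞, −2) onto (15, ∞); the right piece maps [−2, ∞) onto (−∞, 10].
These images are disjoint, so no value is attained by both pieces. Thus ψ is injective.
Because the two images are disjoint, no x < −2 has ψ(x) = ψ(−2), so we compute ψ⁻¹(0): 0 lies in (−∞, 10], so solve −9x − 8 = 0: x = (0 + 8)/(−9) = −8/9.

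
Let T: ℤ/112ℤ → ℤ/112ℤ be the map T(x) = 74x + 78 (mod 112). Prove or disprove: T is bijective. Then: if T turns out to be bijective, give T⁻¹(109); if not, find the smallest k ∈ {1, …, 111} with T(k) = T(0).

56

Recall that injectivity means: for all x_1, x_2 in the domain, T(x_1) = T(x_2) implies x_1 = x_2.
We have gcd(74, 112) = 2 > 1. Taking x_1 = 0 and x_2 = 56: T(0) = 78 and T(56) = 74·56 + 78 = 4222 ≡ 78 (mod 112).
So T(0) = T(56) while 0 ≠ 56, thus T is not injective, hence not bijective.
Since T is not bijective, we find the least positive k with T(k) = T(0): this means 74k ≡ 0 (mod 112), i.e. 112 ∣ 74k. Since gcd(74, 112) = 2, dividing through by 2 this holds exactly when 56 ∣ 37k, and as gcd(37, 56) = 1, exactly when 56 ∣ k.
The smallest positive such k is 56.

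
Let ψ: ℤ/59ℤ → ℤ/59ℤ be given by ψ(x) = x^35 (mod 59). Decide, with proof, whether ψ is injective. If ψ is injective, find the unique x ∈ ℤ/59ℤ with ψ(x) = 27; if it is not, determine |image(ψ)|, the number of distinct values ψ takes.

Since 59 is prime, the nonzero elements of ℤ/59ℤ form a cyclic group of order 58.
As gcd(35, 58) = 1, raising to the 35th power is a bijection on this group: if u^35 ≡ v^35 then (uv^{−1})^35 = 1, and the only element of order dividing gcd(35, 58) = 1 is 1, so u = v.
With ψ(0) = 0 this makes ψ injective on all of ℤ/59ℤ, hence bijective (finite equal-size domain and codomain). In particular ψ is injective.
Since ψ is injective, we find the preimage of 27. The inverse of x ↦ x^35 on (ℤ/59ℤ)^× is x ↦ x^5, because 35·5 = 175 = 3·58 + 1 ≡ 1 (mod 58) and x^{58} = 1 for x ≠ 0 (Fermat). So ψ⁻¹(27) = 27^5 mod 59.
Repeated squaring mod 59: 27^1 ≡ 27, 27^2 ≡ 27² = 729 ≡ 21, 27^4 ≡ 21² = 441 ≡ 28. Since 5 = 4 + 1, 27^5 ≡ 28·27: 28·27 = 756 ≡ 48. So 27^5 ≡ 48 (mod 59).
Hence ψ⁻¹(27) = 48.

48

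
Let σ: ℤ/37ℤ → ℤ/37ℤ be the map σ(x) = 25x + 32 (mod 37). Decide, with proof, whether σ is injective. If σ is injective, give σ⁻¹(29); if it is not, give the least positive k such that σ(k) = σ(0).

28

Recall: σ is injective if σ(x_1) = σ(x_2) implies x_1 = x_2.
If σ(x_1) = σ(x_2), then 25x_1 ≡ 25x_2 (mod 37). Because gcd(25, 37) = 1, we may cancel 25 to get x_1 ≡ x_2 (mod 37).
So σ is injective.
We now compute 25⁻¹ mod 37 explicitly. Euclid's algorithm: 37 = 1·25 + 12, 25 = 2·12 + 1; back-substituting gives 1 = 3·25 − 2·37, so 25⁻¹ ≡ 3 (mod 37).
Since σ is injective, we find σ⁻¹(29): we need 25x ≡ 29 − 32 ≡ 34 (mod 37). Using 25⁻¹ = 3: x ≡ 3·34 = 102 = 2·37 + 28, so x = 28.
Check: σ(28) = 25·28 + 32 = 732 = 19·37 + 29 ≡ 29 (mod 37).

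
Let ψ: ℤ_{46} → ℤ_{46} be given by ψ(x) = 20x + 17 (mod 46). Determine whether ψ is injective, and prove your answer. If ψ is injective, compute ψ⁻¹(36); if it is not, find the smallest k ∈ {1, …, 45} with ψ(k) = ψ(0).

23

Recall that injectivity means: for all s, t in the domain, ψ(s) = ψ(t) implies s = t.
We have gcd(20, 46) = 2 > 1. Taking s = 0 and t = 23: ψ(0) = 17 and ψ(23) = 20·23 + 17 = 477 ≡ 17 (mod 46).
So ψ(0) = ψ(23) while 0 ≠ 23, hence ψ is not injective.
Since ψ is not injective, we find the least positive k with ψ(k) = ψ(0): this means 20k ≡ 0 (mod 46), i.e. 46 ∣ 20k. Since gcd(20, 46) = 2, dividing through by 2 this holds exactly when 23 ∣ 10k, and as gcd(10, 23) = 1, exactly when 23 ∣ k.
The smallest positive such k is 23.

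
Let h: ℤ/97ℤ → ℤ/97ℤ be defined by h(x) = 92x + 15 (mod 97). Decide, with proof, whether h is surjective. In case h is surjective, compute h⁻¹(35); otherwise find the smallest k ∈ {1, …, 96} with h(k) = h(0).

Since gcd(92, 97) = 1, 92 is invertible modulo 97. Euclid's algorithm: 97 = 1·92 + 5, 92 = 18·5 + 2, 5 = 2·2 + 1; back-substituting gives 1 = 58·92 − 55·97, so 92⁻¹ ≡ 58 (mod 97).
Then y ↦ 58(y − 15) is a two-sided inverse to h, so every y ∈ ℤ/97ℤ has a preimage.
So h is surjective.
Since h is surjective, we compute h⁻¹(35): solve 92x + 15 ≡ 35 (mod 97), i.e. 92x ≡ 20 (mod 97).
Multiplying by 92⁻¹ = 58 gives x ≡ 58·20 = 1160 = 11·97 + 93 ≡ 93 (mod 97).
Check: h(93) = 92·93 + 15 = 8571 = 88·97 + 35 ≡ 35 (mod 97).

93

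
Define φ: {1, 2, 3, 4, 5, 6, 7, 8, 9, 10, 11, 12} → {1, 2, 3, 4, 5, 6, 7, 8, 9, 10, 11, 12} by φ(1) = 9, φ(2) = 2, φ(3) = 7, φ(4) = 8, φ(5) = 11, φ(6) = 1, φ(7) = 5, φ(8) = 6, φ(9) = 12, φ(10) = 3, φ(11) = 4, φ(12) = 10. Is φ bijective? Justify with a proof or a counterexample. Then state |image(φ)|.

The values 9, 2, 7, 8, 11, 1, 5, 6, 12, 3, 4, 10 are a permutation of {1, 2, 3, 4, 5, 6, 7, 8, 9, 10, 11, 12}: each element appears exactly once.
So φ is injective and surjective, hence bijective.
The image of φ is {1, 2, 3, 4, 5, 6, 7, 8, 9, 10, 11, 12}, which has 12 elements.

12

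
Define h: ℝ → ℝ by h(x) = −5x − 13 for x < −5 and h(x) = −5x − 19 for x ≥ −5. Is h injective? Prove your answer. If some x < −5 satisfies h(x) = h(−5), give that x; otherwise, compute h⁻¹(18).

Both pieces are strictly decreasing (slopes −5 and −5), so each is injective on its own interval.
The left piece maps (−∞, −5) onto (12, ∞); the right piece maps [−5, ∞) onto (−∞, 6].
These images are disjoint, so no value is attained by both pieces. Thus h is injective.
Because the two images are disjoint, no x < −5 has h(x) = h(−5), so we compute h⁻¹(18): 18 lies in (12, ∞), so solve −5x − 13 = 18: x = (18 + 13)/(−5) = −31/5.

-31/5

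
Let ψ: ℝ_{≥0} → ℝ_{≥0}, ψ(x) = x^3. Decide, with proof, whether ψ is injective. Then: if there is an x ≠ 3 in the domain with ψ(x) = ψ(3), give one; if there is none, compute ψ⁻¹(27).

3

On ℝ_{≥0}, x ↦ x^3 is strictly increasing, so ψ(a) = ψ(b) forces a = b. Therefore ψ is injective.
Since x ↦ x^3 is strictly increasing on ℝ_{≥0}, it is injective there, so no x ≠ 3 in the domain has ψ(x) = ψ(3). We therefore compute ψ⁻¹(27) = 27^{1/3} = 3 (indeed 3^3 = 27).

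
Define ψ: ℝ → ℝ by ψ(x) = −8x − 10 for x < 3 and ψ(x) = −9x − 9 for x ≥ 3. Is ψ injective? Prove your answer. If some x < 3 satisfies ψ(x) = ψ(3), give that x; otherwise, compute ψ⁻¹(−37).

Both pieces are strictly decreasing (slopes −8 and −9), so each is injective on its own interval.
The left piece maps (−∞, 3) onto (−34, ∞); the right piece maps [3, ∞) onto (−∞, −36].
These images are disjoint, so no value is attained by both pieces. Hence ψ is injective.
Because the two images are disjoint, no x < 3 has ψ(x) = ψ(3), so we compute ψ⁻¹(−37): −37 lies in (−∞, −36], so solve −9x − 9 = −37: x = (−37 + 9)/(−9) = 28/9.

28/9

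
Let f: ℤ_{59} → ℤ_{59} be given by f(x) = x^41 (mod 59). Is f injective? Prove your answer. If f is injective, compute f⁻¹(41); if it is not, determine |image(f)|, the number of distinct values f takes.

Since 59 is prime, the nonzero elements of ℤ_{59} form a cyclic group of order 58.
As gcd(41, 58) = 1, raising to the 41st power is a bijection on this group: if a^41 ≡ b^41 then (ab^{−1})^41 = 1, and the only element of order dividing gcd(41, 58) = 1 is 1, so a = b.
With f(0) = 0 this makes f injective on all of ℤ_{59}, hence bijective (finite equal-size domain and codomain). In particular f is injective.
Since f is injective, we find the preimage of 41. The inverse of x ↦ x^41 on (ℤ_{59})^× is x ↦ x^17, because 41·17 = 697 = 12·58 + 1 ≡ 1 (mod 58) and x^{58} = 1 for x ≠ 0 (Fermat). So f⁻¹(41) = 41^17 mod 59.
Repeated squaring mod 59: 41^1 ≡ 41, 41^2 ≡ 41² = 1681 ≡ 29, 41^4 ≡ 29² = 841 ≡ 15, 41^8 ≡ 15² = 225 ≡ 48, 41^16 ≡ 48² = 2304 ≡ 3. Since 17 = 16 + 1, 41^17 ≡ 3·41: 3·41 = 123 ≡ 5. So 41^17 ≡ 5 (mod 59).
Hence f⁻¹(41) = 5.

5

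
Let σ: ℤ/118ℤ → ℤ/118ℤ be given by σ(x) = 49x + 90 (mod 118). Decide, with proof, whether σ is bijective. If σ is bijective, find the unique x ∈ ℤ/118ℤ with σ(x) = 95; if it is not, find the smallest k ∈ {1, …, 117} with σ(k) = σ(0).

29

Recall: σ is injective when σ(s) = σ(t) forces s = t.
Suppose σ(s) = σ(t) in ℤ/118ℤ. Then 49s + 90 ≡ 49t + 90 (mod 118), thus 49(s − t) ≡ 0 (mod 118).
Since gcd(49, 118) = 1, 49 is invertible modulo 118, thus s − t ≡ 0 (mod 118), i.e. s = t.
We now compute 49⁻¹ mod 118 explicitly. Euclid's algorithm: 118 = 2·49 + 20, 49 = 2·20 + 9, 20 = 2·9 + 2, 9 = 4·2 + 1; back-substituting gives 1 = 53·49 − 22·118, so 49⁻¹ ≡ 53 (mod 118).
For any y ∈ ℤ/118ℤ, x = 53(y − 90) mod 118 satisfies σ(x) = 49·53(y − 90) + 90 ≡ y (since 49·53 ≡ 1 mod 118). So every y has a preimage.
Hence σ is bijective.
Since σ is bijective, we find σ⁻¹(95): we need 49x ≡ 95 − 90 ≡ 5 (mod 118). Using 49⁻¹ = 53: x ≡ 53·5 = 265 = 2·118 + 29, so x = 29.
Check: σ(29) = 49·29 + 90 = 1511 = 12·118 + 95 ≡ 95 (mod 118).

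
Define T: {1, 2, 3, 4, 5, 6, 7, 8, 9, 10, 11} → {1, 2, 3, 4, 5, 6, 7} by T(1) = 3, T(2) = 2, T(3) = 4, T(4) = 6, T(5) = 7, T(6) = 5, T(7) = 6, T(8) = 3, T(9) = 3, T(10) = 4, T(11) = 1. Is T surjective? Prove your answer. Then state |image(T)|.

Every element of the codomain has a preimage: 1 = T(11), 2 = T(2), 3 = T(1), 4 = T(3), 5 = T(6), 6 = T(4), 7 = T(5).
Therefore T is surjective.
The image of T is {1, 2, 3, 4, 5, 6, 7}, which has 7 elements.

7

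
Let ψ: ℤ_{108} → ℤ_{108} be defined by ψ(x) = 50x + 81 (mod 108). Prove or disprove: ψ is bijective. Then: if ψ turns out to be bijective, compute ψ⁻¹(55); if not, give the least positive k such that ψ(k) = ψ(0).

54

We have gcd(50, 108) = 2 > 1. Taking s = 0 and t = 54: ψ(0) = 81 and ψ(54) = 50·54 + 81 = 2781 ≡ 81 (mod 108).
So ψ(0) = ψ(54) while 0 ≠ 54, thus ψ is not injective, hence not bijective.
Since ψ is not bijective, we find the least positive k with ψ(k) = ψ(0): this means 50k ≡ 0 (mod 108), i.e. 108 ∣ 50k. Since gcd(50, 108) = 2, dividing through by 2 this holds exactly when 54 ∣ 25k, and as gcd(25, 54) = 1, exactly when 54 ∣ k.
The smallest positive such k is 54.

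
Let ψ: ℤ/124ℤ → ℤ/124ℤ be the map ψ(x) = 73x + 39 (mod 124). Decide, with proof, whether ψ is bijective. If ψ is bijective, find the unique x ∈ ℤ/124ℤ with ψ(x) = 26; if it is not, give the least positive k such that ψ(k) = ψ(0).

Recall: ψ is injective when ψ(a) = ψ(b) forces a = b.
Suppose ψ(a) = ψ(b) in ℤ/124ℤ. Then 73a + 39 ≡ 73b + 39 (mod 124), thus 73(a − b) ≡ 0 (mod 124).
Since gcd(73, 124) = 1, 73 is invertible modulo 124, hence a − b ≡ 0 (mod 124), i.e. a = b.
We now compute 73⁻¹ mod 124 explicitly. Euclid's algorithm: 124 = 1·73 + 51, 73 = 1·51 + 22, 51 = 2·22 + 7, 22 = 3·7 + 1; back-substituting gives 1 = 17·73 − 10·124, so 73⁻¹ ≡ 17 (mod 124).
For any y ∈ ℤ/124ℤ, x = 17(y − 39) mod 124 satisfies ψ(x) = 73·17(y − 39) + 39 ≡ y (since 73·17 ≡ 1 mod 124). So every y has a preimage.
Thus ψ is bijective.
Since ψ is bijective, we find ψ⁻¹(26): we need 73x ≡ 26 − 39 ≡ 111 (mod 124). Using 73⁻¹ = 17: x ≡ 17·111 = 1887 = 15·124 + 27, so x = 27.
Check: ψ(27) = 73·27 + 39 = 2010 = 16·124 + 26 ≡ 26 (mod 124).

27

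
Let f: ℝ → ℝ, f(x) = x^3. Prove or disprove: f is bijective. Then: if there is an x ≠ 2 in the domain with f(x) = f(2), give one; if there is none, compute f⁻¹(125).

On ℝ, x ↦ x^3 is strictly increasing (injective) and for any y ∈ ℝ the 3rd root y^{1/3} lies in ℝ (surjective). So f is bijective.
Since x ↦ x^3 is strictly increasing on ℝ, it is injective there, so no x ≠ 2 in the domain has f(x) = f(2). We therefore compute f⁻¹(125) = 125^{1/3} = 5 (indeed 5^3 = 125).

5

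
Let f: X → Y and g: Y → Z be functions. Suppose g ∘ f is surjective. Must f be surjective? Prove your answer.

not surjective

No. Take X = {1, 2, 3}, Y = {1, 2, 3, 4, 5}, Z = {1}, f(a) = 1 for every a ∈ X, and g(b) = 1 for every b ∈ Y.
Then g ∘ f is surjective onto {1}, but 5 ∈ Y has no preimage under f, so f is not surjective.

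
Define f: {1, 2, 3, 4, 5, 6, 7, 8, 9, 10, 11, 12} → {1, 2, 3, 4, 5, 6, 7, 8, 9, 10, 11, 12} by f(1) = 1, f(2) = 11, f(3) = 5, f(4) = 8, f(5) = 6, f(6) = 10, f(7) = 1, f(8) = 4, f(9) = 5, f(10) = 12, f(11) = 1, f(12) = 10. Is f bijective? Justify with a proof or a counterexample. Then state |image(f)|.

8

f(1) = 1 = f(7) with 1 ≠ 7, so f is not injective, hence not bijective.
The image of f is {1, 4, 5, 6, 8, 10, 11, 12}, which has 8 elements.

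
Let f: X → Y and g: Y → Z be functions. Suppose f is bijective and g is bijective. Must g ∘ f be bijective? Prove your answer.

bijective

Injectivity: if g(f(x_1)) = g(f(x_2)) then f(x_1) = f(x_2) (g injective) so x_1 = x_2 (f injective).
Surjectivity: for c ∈ Z pick b with g(b) = c, then a with f(a) = b; then (g ∘ f)(a) = c.
Thus g ∘ f is bijective.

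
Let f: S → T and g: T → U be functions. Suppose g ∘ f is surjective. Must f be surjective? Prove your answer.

No. Take S = {1}, T = {1, 2, 3, 4}, U = {1}, f(a) = 1 for every a ∈ S, and g(b) = 1 for every b ∈ T.
Then g ∘ f is surjective onto {1}, but 4 ∈ T has no preimage under f, so f is not surjective.

not surjective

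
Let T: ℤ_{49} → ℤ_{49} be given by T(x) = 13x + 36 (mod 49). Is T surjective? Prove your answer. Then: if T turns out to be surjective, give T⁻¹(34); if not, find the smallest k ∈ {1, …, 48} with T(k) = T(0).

Since gcd(13, 49) = 1, 13 is invertible modulo 49. Euclid's algorithm: 49 = 3·13 + 10, 13 = 1·10 + 3, 10 = 3·3 + 1; back-substituting gives 1 = 34·13 − 9·49, so 13⁻¹ ≡ 34 (mod 49).
Then y ↦ 34(y − 36) is a two-sided inverse to T, so every y ∈ ℤ_{49} has a preimage.
Thus T is surjective.
Since T is surjective, we find T⁻¹(34): we need 13x ≡ 34 − 36 ≡ 47 (mod 49). Using 13⁻¹ = 34: x ≡ 34·47 = 1598 = 32·49 + 30, so x = 30.
Check: T(30) = 13·30 + 36 = 426 = 8·49 + 34 ≡ 34 (mod 49).

30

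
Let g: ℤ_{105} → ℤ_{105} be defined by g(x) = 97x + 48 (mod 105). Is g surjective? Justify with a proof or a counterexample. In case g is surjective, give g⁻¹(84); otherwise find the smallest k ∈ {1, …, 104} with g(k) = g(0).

Recall that g is surjective if every y in the codomain equals g(x) for some x in the domain.
Since gcd(97, 105) = 1, 97 is invertible modulo 105. Euclid's algorithm: 105 = 1·97 + 8, 97 = 12·8 + 1; back-substituting gives 1 = 13·97 − 12·105, so 97⁻¹ ≡ 13 (mod 105).
Then y ↦ 13(y − 48) is a two-sided inverse to g, so every y ∈ ℤ_{105} has a preimage.
Therefore g is surjective.
Since g is surjective, we find g⁻¹(84): we need 97x ≡ 84 − 48 ≡ 36 (mod 105). Using 97⁻¹ = 13: x ≡ 13·36 = 468 = 4·105 + 48, so x = 48.
Check: g(48) = 97·48 + 48 = 4704 = 44·105 + 84 ≡ 84 (mod 105).

48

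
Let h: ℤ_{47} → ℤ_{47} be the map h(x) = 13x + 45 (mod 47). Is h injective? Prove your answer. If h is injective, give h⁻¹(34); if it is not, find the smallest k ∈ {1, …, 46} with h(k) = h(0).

Suppose h(a) = h(b) in ℤ_{47}. Then 13a + 45 ≡ 13b + 45 (mod 47), therefore 13(a − b) ≡ 0 (mod 47).
Since gcd(13, 47) = 1, 13 is invertible modulo 47, thus a − b ≡ 0 (mod 47), i.e. a = b.
Hence h is injective.
We now compute 13⁻¹ mod 47 explicitly. Euclid's algorithm: 47 = 3·13 + 8, 13 = 1·8 + 5, 8 = 1·5 + 3, 5 = 1·3 + 2, 3 = 1·2 + 1; back-substituting gives 1 = 29·13 − 8·47, so 13⁻¹ ≡ 29 (mod 47).
Since h is injective, we compute h⁻¹(34): solve 13x + 45 ≡ 34 (mod 47), i.e. 13x ≡ 36 (mod 47).
Multiplying by 13⁻¹ = 29 gives x ≡ 29·36 = 1044 = 22·47 + 10 ≡ 10 (mod 47).
Check: h(10) = 13·10 + 45 = 175 = 3·47 + 34 ≡ 34 (mod 47).

10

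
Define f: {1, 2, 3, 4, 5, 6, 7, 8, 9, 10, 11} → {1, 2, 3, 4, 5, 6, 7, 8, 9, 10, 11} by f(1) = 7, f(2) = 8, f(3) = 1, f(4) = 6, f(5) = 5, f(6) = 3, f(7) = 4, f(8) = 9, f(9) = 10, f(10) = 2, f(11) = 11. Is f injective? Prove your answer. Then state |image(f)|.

11

The values f(1), …, f(11) are 7, 8, 1, 6, 5, 3, 4, 9, 10, 2, 11 — all distinct.
So f(s) = f(t) only when s = t, and f is injective.
The image of f is {1, 2, 3, 4, 5, 6, 7, 8, 9, 10, 11}, which has 11 elements.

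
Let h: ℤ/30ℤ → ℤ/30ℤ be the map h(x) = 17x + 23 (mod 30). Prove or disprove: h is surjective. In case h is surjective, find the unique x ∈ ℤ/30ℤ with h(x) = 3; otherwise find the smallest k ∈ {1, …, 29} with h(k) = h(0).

Recall that h is surjective if every y in the codomain equals h(x) for some x in the domain.
Since gcd(17, 30) = 1, 17 is invertible modulo 30. Euclid's algorithm: 30 = 1·17 + 13, 17 = 1·13 + 4, 13 = 3·4 + 1; back-substituting gives 1 = 23·17 − 13·30, so 17⁻¹ ≡ 23 (mod 30).
Then y ↦ 23(y − 23) is a two-sided inverse to h, so every y ∈ ℤ/30ℤ has a preimage.
Hence h is surjective.
Since h is surjective, we compute h⁻¹(3): solve 17x + 23 ≡ 3 (mod 30), i.e. 17x ≡ 10 (mod 30).
Multiplying by 17⁻¹ = 23 gives x ≡ 23·10 = 230 = 7·30 + 20 ≡ 20 (mod 30).
Check: h(20) = 17·20 + 23 = 363 = 12·30 + 3 ≡ 3 (mod 30).

20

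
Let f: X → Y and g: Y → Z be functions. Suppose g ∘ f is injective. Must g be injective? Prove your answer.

No. Take X = {1, 2, 3}, Y = {1, 2, 3, 4}, Z = {1, 2, 3, 4}, f(a) = a for each a ∈ X, and g(b) = 3 if b ∈ {3, 4} else g(b) = b.
Then g ∘ f = f is injective (X ⊂ Y and f is the inclusion), but g(3) = g(4) = 3 with 3 ≠ 4, so g is not injective.

not injective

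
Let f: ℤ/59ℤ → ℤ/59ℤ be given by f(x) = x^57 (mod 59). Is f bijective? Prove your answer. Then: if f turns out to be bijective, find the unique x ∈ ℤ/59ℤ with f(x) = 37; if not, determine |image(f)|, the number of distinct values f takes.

8

Since 59 is prime, the nonzero elements of ℤ/59ℤ form a cyclic group of order 58.
As gcd(57, 58) = 1, raising to the 57th power is a bijection on this group: if u^57 ≡ v^57 then (uv^{−1})^57 = 1, and the only element of order dividing gcd(57, 58) = 1 is 1, so u = v.
With f(0) = 0 this makes f injective on all of ℤ/59ℤ, hence bijective (finite equal-size domain and codomain). In particular f is bijective.
Since f is bijective, we find the preimage of 37. The inverse of x ↦ x^57 on (ℤ/59ℤ)^× is x ↦ x^57, because 57·57 = 3249 = 56·58 + 1 ≡ 1 (mod 58) and x^{58} = 1 for x ≠ 0 (Fermat). So f⁻¹(37) = 37^57 mod 59.
Repeated squaring mod 59: 37^1 ≡ 37, 37^2 ≡ 37² = 1369 ≡ 12, 37^4 ≡ 12² = 144 ≡ 26, 37^8 ≡ 26² = 676 ≡ 27, 37^16 ≡ 27² = 729 ≡ 21, 37^32 ≡ 21² = 441 ≡ 28. Since 57 = 32 + 16 + 8 + 1, 37^57 ≡ 28·21·27·37: 28·21 = 588 ≡ 57, then 57·27 = 1539 ≡ 5, then 5·37 = 185 ≡ 8. So 37^57 ≡ 8 (mod 59).
Hence f⁻¹(37) = 8.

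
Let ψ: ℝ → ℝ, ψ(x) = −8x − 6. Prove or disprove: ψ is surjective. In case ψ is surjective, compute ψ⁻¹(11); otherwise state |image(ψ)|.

-17/8

For any y ∈ ℝ, x = (y + 6)/(−8) satisfies ψ(x) = y.
Hence ψ is surjective.
Since ψ is surjective, we compute ψ⁻¹(11) = (11 + 6)/(−8) = −17/8.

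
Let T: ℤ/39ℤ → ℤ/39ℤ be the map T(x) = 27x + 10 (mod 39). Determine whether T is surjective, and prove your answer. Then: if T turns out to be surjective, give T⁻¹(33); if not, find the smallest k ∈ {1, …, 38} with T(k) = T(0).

13

Since gcd(27, 39) = 3, we have 27x ≡ 0 (mod 3) for all x, so T(x) ≡ 1 (mod 3).
But 0 ≢ 1 (mod 3), so 0 ∈ ℤ/39ℤ has no preimage. Hence T is not surjective.
Since T is not surjective, we find the least positive k with T(k) = T(0): this means 27k ≡ 0 (mod 39), i.e. 39 ∣ 27k. Since gcd(27, 39) = 3, dividing through by 3 this holds exactly when 13 ∣ 9k, and as gcd(9, 13) = 1, exactly when 13 ∣ k.
The smallest positive such k is 13.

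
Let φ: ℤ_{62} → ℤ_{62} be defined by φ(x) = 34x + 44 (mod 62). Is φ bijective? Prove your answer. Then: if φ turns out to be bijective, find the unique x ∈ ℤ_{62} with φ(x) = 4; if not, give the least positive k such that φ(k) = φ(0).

31

We have gcd(34, 62) = 2 > 1. Taking a = 0 and b = 31: φ(0) = 44 and φ(31) = 34·31 + 44 = 1098 ≡ 44 (mod 62).
So φ(0) = φ(31) while 0 ≠ 31, thus φ is not injective, hence not bijective.
Since φ is not bijective, we find the least positive k with φ(k) = φ(0): this means 34k ≡ 0 (mod 62), i.e. 62 ∣ 34k. Since gcd(34, 62) = 2, dividing through by 2 this holds exactly when 31 ∣ 17k, and as gcd(17, 31) = 1, exactly when 31 ∣ k.
The smallest positive such k is 31.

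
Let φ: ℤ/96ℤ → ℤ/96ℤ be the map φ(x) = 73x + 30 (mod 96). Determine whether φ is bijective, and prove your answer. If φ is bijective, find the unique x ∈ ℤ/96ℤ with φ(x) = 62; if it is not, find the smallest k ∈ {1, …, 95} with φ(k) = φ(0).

32

By definition, φ is injective if φ(x_1) = φ(x_2) implies x_1 = x_2.
If φ(x_1) = φ(x_2), then 73x_1 ≡ 73x_2 (mod 96). Because gcd(73, 96) = 1, we may cancel 73 to get x_1 ≡ x_2 (mod 96).
We now compute 73⁻¹ mod 96 explicitly. Euclid's algorithm: 96 = 1·73 + 23, 73 = 3·23 + 4, 23 = 5·4 + 3, 4 = 1·3 + 1; back-substituting gives 1 = 25·73 − 19·96, so 73⁻¹ ≡ 25 (mod 96).
For any y ∈ ℤ/96ℤ, x = 25(y − 30) mod 96 satisfies φ(x) = 73·25(y − 30) + 30 ≡ y (since 73·25 ≡ 1 mod 96). So every y has a preimage.
Thus φ is bijective.
Since φ is bijective, we compute φ⁻¹(62): solve 73x + 30 ≡ 62 (mod 96), i.e. 73x ≡ 32 (mod 96).
Multiplying by 73⁻¹ = 25 gives x ≡ 25·32 = 800 = 8·96 + 32 ≡ 32 (mod 96).
Check: φ(32) = 73·32 + 30 = 2366 = 24·96 + 62 ≡ 62 (mod 96).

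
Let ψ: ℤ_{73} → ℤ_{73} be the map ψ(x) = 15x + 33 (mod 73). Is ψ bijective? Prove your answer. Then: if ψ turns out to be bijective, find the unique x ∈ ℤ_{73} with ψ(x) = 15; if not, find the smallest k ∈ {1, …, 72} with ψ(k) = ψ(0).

28

Recall that injectivity means: for all s, t in the domain, ψ(s) = ψ(t) implies s = t.
If ψ(s) = ψ(t), then 15s ≡ 15t (mod 73). Because gcd(15, 73) = 1, we may cancel 15 to get s ≡ t (mod 73).
We now compute 15⁻¹ mod 73 explicitly. Euclid's algorithm: 73 = 4·15 + 13, 15 = 1·13 + 2, 13 = 6·2 + 1; back-substituting gives 1 = 39·15 − 8·73, so 15⁻¹ ≡ 39 (mod 73).
Then y ↦ 39(y − 33) is a two-sided inverse to ψ, so every y ∈ ℤ_{73} has a preimage.
Thus ψ is bijective.
Since ψ is bijective, we compute ψ⁻¹(15): solve 15x + 33 ≡ 15 (mod 73), i.e. 15x ≡ 55 (mod 73).
Multiplying by 15⁻¹ = 39 gives x ≡ 39·55 = 2145 = 29·73 + 28 ≡ 28 (mod 73).
Check: ψ(28) = 15·28 + 33 = 453 = 6·73 + 15 ≡ 15 (mod 73).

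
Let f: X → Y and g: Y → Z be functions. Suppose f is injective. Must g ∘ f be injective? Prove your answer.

not injective

No. Take X = Y = Z = {0, 1}, f = identity (injective), and g(x) = 0 for every x.
Then (g ∘ f)(0) = 0 = (g ∘ f)(1) with 0 ≠ 1, so g ∘ f is not injective.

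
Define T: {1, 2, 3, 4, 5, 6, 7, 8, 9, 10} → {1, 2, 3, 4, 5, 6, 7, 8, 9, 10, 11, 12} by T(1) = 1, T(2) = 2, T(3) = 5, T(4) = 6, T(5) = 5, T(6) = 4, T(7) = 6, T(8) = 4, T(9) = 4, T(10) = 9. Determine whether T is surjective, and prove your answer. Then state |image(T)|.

6

No element maps to 3, so T is not surjective.
The image of T is {1, 2, 4, 5, 6, 9}, which has 6 elements.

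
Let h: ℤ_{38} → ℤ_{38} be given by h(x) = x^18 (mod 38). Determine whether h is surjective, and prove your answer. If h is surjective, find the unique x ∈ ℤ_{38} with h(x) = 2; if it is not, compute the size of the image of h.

h(1) = 1^18 = 1.
h(3): Repeated squaring mod 38: 3^1 ≡ 3, 3^2 ≡ 3² = 9, 3^4 ≡ 9² = 81 ≡ 5, 3^8 ≡ 5² = 25, 3^16 ≡ 25² = 625 ≡ 17. Since 18 = 16 + 2, 3^18 ≡ 17·9: 17·9 = 153 ≡ 1. So 3^18 ≡ 1 (mod 38).
So h(1) = h(3) = 1 while 1 ≠ 3, so h is not injective.
A non-injective map from the 38-element set ℤ_{38} to itself takes at most 37 distinct values, so it cannot be surjective. Hence h is not surjective.
Since h is not surjective, we determine |image(h)|. Computing x^18 mod 38 for each x (by repeated squaring, reducing mod 38 at every step), the values h(0), h(1), …, h(37) are: 0, 1, 20, 1, 20, 1, 20, 1, 20, 1, 20, 1, 20, 1, 20, 1, 20, 1, 20, 19, 20, 1, 20, 1, 20, 1, 20, 1, 20, 1, 20, 1, 20, 1, 20, 1, 20, 1.
The distinct values are {0, 1, 19, 20}; there are 4 of them.

4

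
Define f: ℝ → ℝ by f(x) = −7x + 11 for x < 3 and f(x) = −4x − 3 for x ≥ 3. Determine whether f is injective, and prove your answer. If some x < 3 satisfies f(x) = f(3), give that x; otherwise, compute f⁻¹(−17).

7/2

Both pieces are strictly decreasing (slopes −7 and −4), so each is injective on its own interval.
The left piece maps (−∞, 3) onto (−10, ∞); the right piece maps [3, ∞) onto (−∞, −15].
These images are disjoint, so no value is attained by both pieces. Therefore f is injective.
Because the two images are disjoint, no x < 3 has f(x) = f(3), so we compute f⁻¹(−17): −17 lies in (−∞, −15], so solve −4x − 3 = −17: x = (−17 + 3)/(−4) = 7/2.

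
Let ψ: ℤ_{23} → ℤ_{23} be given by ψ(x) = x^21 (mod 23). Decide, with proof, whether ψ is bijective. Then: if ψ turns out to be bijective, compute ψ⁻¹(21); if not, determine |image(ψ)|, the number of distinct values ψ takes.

Since 23 is prime, the nonzero elements of ℤ_{23} form a cyclic group of order 22.
As gcd(21, 22) = 1, raising to the 21st power is a bijection on this group: if a^21 ≡ b^21 then (ab^{−1})^21 = 1, and the only element of order dividing gcd(21, 22) = 1 is 1, so a = b.
With ψ(0) = 0 this makes ψ injective on all of ℤ_{23}, hence bijective (finite equal-size domain and codomain). In particular ψ is bijective.
Since ψ is bijective, we find the preimage of 21. The inverse of x ↦ x^21 on (ℤ_{23})^× is x ↦ x^21, because 21·21 = 441 = 20·22 + 1 ≡ 1 (mod 22) and x^{22} = 1 for x ≠ 0 (Fermat). So ψ⁻¹(21) = 21^21 mod 23.
Repeated squaring mod 23: 21^1 ≡ 21, 21^2 ≡ 21² = 441 ≡ 4, 21^4 ≡ 4² = 16, 21^8 ≡ 16² = 256 ≡ 3, 21^16 ≡ 3² = 9. Since 21 = 16 + 4 + 1, 21^21 ≡ 9·16·21: 9·16 = 144 ≡ 6, then 6·21 = 126 ≡ 11. So 21^21 ≡ 11 (mod 23).
Hence ψ⁻¹(21) = 11.

11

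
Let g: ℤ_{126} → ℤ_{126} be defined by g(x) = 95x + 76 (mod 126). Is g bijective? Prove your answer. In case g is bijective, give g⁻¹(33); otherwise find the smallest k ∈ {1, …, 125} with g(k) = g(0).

103

Recall that g is injective when g(s) = g(t) forces s = t.
If g(s) = g(t), then 95s ≡ 95t (mod 126). Because gcd(95, 126) = 1, we may cancel 95 to get s ≡ t (mod 126).
We now compute 95⁻¹ mod 126 explicitly. Euclid's algorithm: 126 = 1·95 + 31, 95 = 3·31 + 2, 31 = 15·2 + 1; back-substituting gives 1 = 65·95 − 49·126, so 95⁻¹ ≡ 65 (mod 126).
Then y ↦ 65(y − 76) is a two-sided inverse to g, so every y ∈ ℤ_{126} has a preimage.
So g is bijective.
Since g is bijective, we find g⁻¹(33): we need 95x ≡ 33 − 76 ≡ 83 (mod 126). Using 95⁻¹ = 65: x ≡ 65·83 = 5395 = 42·126 + 103, so x = 103.
Check: g(103) = 95·103 + 76 = 9861 = 78·126 + 33 ≡ 33 (mod 126).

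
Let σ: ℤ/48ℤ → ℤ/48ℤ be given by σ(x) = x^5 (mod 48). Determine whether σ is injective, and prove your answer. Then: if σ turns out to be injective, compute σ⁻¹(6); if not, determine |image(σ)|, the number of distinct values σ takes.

27

σ(0) = 0^5 = 0.
σ(6): Repeated squaring mod 48: 6^1 ≡ 6, 6^2 ≡ 6² = 36, 6^4 ≡ 36² = 1296 ≡ 0. Since 5 = 4 + 1, 6^5 ≡ 0·6: 0·6 = 0. So 6^5 ≡ 0 (mod 48).
So σ(0) = σ(6) = 0 while 0 ≠ 6, hence σ is not injective.
Since σ is not injective, we determine |image(σ)|. Computing x^5 mod 48 for each x (by repeated squaring, reducing mod 48 at every step), the values σ(0), σ(1), …, σ(47) are: 0, 1, 32, 3, 16, 5, 0, 7, 32, 9, 16, 11, 0, 13, 32, 15, 16, 17, 0, 19, 32, 21, 16, 23, 0, 25, 32, 27, 16, 29, 0, 31, 32, 33, 16, 35, 0, 37, 32, 39, 16, 41, 0, 43, 32, 45, 16, 47.
The distinct values are {0, 1, 3, 5, 7, 9, 11, 13, 15, 16, 17, 19, 21, 23, 25, 27, 29, 31, 32, 33, 35, 37, 39, 41, 43, 45, 47}; there are 27 of them.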